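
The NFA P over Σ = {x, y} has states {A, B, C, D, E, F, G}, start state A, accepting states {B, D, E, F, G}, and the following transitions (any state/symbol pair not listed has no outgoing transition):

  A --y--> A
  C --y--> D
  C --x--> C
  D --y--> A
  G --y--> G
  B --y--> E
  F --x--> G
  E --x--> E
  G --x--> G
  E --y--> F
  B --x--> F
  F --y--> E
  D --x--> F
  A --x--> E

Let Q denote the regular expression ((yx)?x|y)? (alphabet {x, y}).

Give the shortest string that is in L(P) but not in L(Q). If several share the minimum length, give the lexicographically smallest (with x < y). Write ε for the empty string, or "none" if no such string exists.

The string xx is accepted by P but not by Q.
No shorter string lies in the difference, and xx is the lexicographically first length-2 string in L(P) \ L(Q).

xx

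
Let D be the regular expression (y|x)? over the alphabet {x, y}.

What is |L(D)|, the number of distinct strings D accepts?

3

The expression has no Kleene star, so L(D) is finite. Expanding the alternatives gives {ε, x, y}.
That is 1 of length 0, 2 of length 1: 3 strings in all.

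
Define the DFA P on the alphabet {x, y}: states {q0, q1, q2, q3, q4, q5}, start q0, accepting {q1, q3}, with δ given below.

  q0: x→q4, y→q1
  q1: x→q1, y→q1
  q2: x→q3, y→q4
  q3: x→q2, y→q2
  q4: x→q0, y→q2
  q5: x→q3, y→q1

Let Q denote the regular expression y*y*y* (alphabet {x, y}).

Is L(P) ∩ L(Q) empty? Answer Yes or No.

The string y is accepted by both P and Q.
Hence L(P) ∩ L(Q) ≠ ∅.

No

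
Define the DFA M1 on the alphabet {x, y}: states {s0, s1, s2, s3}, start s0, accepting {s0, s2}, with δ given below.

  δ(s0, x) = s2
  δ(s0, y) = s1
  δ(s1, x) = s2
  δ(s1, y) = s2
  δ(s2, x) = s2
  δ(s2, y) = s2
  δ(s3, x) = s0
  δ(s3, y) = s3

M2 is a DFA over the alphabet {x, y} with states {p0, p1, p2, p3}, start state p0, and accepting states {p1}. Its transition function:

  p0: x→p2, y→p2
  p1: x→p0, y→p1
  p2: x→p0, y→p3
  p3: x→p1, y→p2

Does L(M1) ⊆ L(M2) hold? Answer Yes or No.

No

The empty string ε is in L(M1) but not in L(M2).
So L(M1) ⊄ L(M2).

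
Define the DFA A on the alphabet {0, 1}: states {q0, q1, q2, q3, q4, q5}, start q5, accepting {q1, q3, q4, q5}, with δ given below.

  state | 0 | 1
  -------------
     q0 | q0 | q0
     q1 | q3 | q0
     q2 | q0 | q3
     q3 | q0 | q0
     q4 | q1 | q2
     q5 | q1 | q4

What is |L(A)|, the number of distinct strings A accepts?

The useful subgraph on states {q1, q2, q3, q4, q5} is acyclic, so L(A) is finite; the longest accepting path visits 4 useful states, giving maximum string length 3.
Counting accepting paths from q5 by length: 1 of length 0, 2 of length 1, 2 of length 2, 2 of length 3. Total 7.

7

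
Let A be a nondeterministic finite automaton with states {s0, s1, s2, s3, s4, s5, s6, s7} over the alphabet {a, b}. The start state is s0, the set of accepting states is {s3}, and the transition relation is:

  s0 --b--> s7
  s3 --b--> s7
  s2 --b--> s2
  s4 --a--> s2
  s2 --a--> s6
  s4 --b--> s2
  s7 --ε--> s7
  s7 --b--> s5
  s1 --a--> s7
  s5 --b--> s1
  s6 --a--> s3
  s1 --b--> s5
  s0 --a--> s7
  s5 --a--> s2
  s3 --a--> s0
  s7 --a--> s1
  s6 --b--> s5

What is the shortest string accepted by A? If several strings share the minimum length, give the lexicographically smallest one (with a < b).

A breadth-first search from s0 reaches an accepting state first via the path s0 → s7 → s5 → s2 → s6 → s3 on input abaaa.
No string of length < 5 is accepted (BFS exhausts all shorter strings without reaching an accepting state), and abaaa is the lexicographically least accepting string of length 5.

abaaa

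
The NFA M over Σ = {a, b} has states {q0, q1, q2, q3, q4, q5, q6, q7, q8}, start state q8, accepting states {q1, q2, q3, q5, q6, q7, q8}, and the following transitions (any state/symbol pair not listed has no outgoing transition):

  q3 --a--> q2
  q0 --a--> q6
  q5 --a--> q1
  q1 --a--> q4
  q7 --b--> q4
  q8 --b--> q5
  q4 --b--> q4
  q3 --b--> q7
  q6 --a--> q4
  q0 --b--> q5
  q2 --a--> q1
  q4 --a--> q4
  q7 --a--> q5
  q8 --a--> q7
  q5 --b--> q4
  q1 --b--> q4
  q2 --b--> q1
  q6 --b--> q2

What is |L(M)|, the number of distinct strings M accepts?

6

The useful subgraph on states {q1, q5, q7, q8} is acyclic, so L(M) is finite; the longest accepting path visits 4 useful states, giving maximum string length 3.
Counting accepting paths from q8 by length: 1 of length 0, 2 of length 1, 2 of length 2, 1 of length 3. Total 6.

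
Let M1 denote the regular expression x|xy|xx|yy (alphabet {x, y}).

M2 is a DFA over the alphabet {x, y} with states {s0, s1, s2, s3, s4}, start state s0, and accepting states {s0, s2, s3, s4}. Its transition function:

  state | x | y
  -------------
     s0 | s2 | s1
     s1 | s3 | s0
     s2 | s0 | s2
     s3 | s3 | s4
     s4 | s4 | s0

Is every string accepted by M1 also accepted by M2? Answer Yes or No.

Converting the expression M1 to a DFA (subset construction, then merging equivalent states) gives the minimal DFA with states {r0, r1, r2, r3, r4}, start state r0, accepting states {r1, r3} and transitions r0: x→r1, y→r2; r1: x→r3, y→r3; r2: x→r4, y→r3; r3: x→r4, y→r4; r4: x→r4, y→r4.
Exploring the product automaton M1 × M2 from the start pair (r0, s0), following both machines on each input symbol, reaches 10 state pairs: (r0, s0), (r1, s2), (r2, s1), (r3, s0), (r3, s2), (r4, s3), (r4, s2), (r4, s1), (r4, s0), (r4, s4).
M1 accepts in {r1, r3} and M2 accepts in {s0, s2, s3, s4}. The reachable pairs whose M1-component is accepting are (r1, s2), (r3, s0), (r3, s2); in each of them the M2-component is accepting too, so the product for L(M1) \ L(M2) (M1-component accepting, M2-component rejecting) has no reachable accepting pair and the difference is empty.
Hence every string in L(M1) is also in L(M2).

Yes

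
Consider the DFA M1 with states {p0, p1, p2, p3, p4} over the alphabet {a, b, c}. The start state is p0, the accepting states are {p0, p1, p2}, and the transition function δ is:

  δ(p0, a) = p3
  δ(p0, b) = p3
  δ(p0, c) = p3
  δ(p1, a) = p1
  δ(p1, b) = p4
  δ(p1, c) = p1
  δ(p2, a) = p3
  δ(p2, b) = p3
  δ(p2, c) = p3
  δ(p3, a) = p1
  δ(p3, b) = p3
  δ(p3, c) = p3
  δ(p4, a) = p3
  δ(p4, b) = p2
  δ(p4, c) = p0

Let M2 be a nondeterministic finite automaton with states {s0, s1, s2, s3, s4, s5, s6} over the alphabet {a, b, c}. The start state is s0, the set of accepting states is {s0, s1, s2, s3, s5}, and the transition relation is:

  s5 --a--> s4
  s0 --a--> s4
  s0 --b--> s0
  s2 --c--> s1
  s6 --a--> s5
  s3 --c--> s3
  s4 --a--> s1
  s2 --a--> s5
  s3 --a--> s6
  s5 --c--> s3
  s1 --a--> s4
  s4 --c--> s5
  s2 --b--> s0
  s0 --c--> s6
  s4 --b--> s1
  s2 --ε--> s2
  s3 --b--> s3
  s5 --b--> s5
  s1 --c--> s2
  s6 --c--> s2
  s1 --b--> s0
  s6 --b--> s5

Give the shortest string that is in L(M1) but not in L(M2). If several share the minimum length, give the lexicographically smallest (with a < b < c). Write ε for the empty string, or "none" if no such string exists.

The string ba is accepted by M1 but not by M2.
No shorter string lies in the difference, and ba is the lexicographically first length-2 string in L(M1) \ L(M2).

ba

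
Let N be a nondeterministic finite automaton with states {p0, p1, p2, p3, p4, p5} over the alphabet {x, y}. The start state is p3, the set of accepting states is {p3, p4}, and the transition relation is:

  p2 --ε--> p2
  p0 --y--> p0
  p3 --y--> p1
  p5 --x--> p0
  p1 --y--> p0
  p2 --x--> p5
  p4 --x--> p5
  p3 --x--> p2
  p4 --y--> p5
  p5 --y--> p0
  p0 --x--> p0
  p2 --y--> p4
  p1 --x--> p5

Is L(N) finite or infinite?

The useful states (reachable from p3 and able to reach an accepting state) are {p2, p3, p4}.
Restricted to these states the transition graph has no cycle, so every accepting path has bounded length and L is finite.

finite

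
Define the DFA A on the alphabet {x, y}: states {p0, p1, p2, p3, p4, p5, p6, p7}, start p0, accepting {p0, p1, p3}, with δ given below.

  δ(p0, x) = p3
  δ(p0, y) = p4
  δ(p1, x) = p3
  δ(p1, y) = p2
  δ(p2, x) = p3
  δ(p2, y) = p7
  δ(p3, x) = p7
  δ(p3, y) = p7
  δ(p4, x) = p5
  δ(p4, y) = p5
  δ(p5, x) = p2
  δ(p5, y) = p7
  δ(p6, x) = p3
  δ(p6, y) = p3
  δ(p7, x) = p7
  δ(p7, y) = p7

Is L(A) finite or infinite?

The useful states (reachable from p0 and able to reach an accepting state) are {p0, p2, p3, p4, p5}.
Restricted to these states the transition graph has no cycle, so every accepting path has bounded length and L is finite.

finite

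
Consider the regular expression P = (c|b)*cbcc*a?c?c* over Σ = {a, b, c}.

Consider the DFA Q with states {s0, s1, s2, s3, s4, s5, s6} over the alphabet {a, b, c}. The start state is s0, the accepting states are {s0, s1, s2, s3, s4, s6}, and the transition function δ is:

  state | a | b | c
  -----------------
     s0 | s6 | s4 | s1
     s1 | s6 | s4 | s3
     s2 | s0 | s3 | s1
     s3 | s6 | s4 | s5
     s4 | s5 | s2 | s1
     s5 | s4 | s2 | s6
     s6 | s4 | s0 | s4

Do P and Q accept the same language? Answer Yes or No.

The string cbccc is accepted by P but rejected by Q.
So L(P) ≠ L(Q).

No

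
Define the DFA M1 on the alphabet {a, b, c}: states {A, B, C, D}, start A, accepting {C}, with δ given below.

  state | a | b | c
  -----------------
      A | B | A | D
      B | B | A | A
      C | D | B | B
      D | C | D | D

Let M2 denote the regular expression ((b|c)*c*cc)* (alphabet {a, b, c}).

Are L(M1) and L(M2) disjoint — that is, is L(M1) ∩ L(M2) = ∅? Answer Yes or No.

Yes

Converting the expression M2 to a DFA (subset construction, then merging equivalent states) gives the minimal DFA with states {r0, r1, r2, r3, r4}, start state r0, accepting states {r0, r4} and transitions r0: a→r1, b→r2, c→r3; r1: a→r1, b→r1, c→r1; r2: a→r1, b→r2, c→r3; r3: a→r1, b→r2, c→r4; r4: a→r1, b→r2, c→r4.
Exploring the product automaton M1 × M2 from the start pair (A, r0), following both machines on each input symbol, reaches 9 state pairs: (A, r0), (B, r1), (A, r2), (D, r3), (A, r1), (C, r1), (D, r2), (D, r4), (D, r1).
M1 accepts in {C} and M2 accepts in {r0, r4}; no reachable pair has both components accepting, so no string drives both machines to acceptance simultaneously and L(M1) ∩ L(M2) = ∅.
So no string is accepted by both, and the intersection is empty.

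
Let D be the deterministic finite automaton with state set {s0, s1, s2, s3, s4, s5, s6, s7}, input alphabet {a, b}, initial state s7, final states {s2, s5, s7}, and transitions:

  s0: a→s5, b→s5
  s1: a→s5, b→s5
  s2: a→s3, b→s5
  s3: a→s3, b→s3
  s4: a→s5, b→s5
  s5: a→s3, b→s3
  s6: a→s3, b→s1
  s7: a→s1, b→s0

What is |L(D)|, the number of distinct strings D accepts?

5

The useful subgraph on states {s0, s1, s5, s7} is acyclic, so L(D) is finite; the longest accepting path visits 3 useful states, giving maximum string length 2.
Counting accepting paths from s7 by length: 1 of length 0, 4 of length 2. Total 5.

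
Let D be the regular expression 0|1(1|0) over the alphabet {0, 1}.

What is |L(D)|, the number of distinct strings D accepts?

The expression has no Kleene star, so L(D) is finite. Expanding the alternatives gives {0, 10, 11}.
That is 1 of length 1, 2 of length 2: 3 strings in all.

3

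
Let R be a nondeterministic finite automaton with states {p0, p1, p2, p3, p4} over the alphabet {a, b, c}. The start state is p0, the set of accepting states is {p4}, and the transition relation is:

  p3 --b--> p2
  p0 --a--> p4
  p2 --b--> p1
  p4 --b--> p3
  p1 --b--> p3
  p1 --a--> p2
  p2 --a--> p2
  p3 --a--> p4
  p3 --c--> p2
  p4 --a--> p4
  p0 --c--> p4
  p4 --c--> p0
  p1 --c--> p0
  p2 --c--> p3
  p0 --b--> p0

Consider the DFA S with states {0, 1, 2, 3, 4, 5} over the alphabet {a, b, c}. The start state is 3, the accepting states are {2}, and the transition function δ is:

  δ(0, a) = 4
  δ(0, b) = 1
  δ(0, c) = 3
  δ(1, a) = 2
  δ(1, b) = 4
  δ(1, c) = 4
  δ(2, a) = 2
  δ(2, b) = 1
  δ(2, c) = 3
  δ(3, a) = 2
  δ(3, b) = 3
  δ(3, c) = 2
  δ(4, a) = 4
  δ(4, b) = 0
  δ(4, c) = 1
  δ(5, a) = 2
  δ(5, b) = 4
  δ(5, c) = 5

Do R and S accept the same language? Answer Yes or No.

Yes

Exploring the product automaton R × S from the start pair (p0, 3), following both machines on each input symbol, reaches 5 state pairs: (p0, 3), (p4, 2), (p3, 1), (p2, 4), (p1, 0).
R accepts in {p4} and S accepts in {2}. In every reachable pair the two components are either both accepting — (p4, 2) — or both non-accepting, so no string is accepted by exactly one of the machines: L(R) \ L(S) and L(S) \ L(R) are both empty.
Hence every string is accepted by R iff it is accepted by S, and the two languages coincide.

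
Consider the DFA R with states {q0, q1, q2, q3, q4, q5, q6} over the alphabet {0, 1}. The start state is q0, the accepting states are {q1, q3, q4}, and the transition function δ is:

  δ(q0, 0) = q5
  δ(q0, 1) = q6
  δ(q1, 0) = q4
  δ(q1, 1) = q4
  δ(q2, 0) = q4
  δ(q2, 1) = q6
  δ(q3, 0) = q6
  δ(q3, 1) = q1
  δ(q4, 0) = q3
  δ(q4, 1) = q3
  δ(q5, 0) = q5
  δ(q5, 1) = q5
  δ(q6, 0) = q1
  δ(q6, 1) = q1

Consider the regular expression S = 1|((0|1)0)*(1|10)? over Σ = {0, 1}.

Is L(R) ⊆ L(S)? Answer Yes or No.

The string 11 is in L(R) but not in L(S).
So L(R) ⊄ L(S).

No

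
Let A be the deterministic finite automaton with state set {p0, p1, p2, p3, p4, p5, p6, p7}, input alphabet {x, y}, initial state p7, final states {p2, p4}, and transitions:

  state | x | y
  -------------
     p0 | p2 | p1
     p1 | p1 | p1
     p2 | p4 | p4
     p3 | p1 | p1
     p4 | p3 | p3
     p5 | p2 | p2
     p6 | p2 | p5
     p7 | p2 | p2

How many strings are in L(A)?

6

The useful subgraph on states {p2, p4, p7} is acyclic, so L(A) is finite; the longest accepting path visits 3 useful states, giving maximum string length 2.
Counting accepting paths from p7 by length: 2 of length 1, 4 of length 2. Total 6.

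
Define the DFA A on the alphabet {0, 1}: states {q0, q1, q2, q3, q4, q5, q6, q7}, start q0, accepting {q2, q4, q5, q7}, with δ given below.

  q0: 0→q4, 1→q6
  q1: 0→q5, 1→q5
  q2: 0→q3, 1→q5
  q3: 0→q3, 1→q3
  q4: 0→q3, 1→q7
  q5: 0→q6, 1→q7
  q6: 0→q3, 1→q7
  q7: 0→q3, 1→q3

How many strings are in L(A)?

The useful subgraph on states {q0, q4, q6, q7} is acyclic, so L(A) is finite; the longest accepting path visits 3 useful states, giving maximum string length 2.
Counting accepting paths from q0 by length: 1 of length 1, 2 of length 2. Total 3.

3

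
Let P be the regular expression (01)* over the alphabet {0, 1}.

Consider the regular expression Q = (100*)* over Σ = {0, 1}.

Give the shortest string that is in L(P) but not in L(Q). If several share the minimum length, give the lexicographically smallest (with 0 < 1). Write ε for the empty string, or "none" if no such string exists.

01

The string 01 is accepted by P but not by Q.
No shorter string lies in the difference, and 01 is the lexicographically first length-2 string in L(P) \ L(Q).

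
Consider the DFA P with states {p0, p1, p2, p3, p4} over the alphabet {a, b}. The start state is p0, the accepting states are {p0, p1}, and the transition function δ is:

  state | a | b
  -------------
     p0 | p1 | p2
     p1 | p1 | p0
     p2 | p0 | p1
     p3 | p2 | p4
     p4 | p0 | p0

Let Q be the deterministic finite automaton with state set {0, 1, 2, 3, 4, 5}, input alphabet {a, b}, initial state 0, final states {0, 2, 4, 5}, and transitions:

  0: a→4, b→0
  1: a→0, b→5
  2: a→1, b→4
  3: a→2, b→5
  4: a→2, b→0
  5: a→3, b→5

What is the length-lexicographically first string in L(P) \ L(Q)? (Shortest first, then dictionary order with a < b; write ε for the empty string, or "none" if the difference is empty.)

aaa

The string aaa is accepted by P but not by Q.
No shorter string lies in the difference, and aaa is the lexicographically first length-3 string in L(P) \ L(Q).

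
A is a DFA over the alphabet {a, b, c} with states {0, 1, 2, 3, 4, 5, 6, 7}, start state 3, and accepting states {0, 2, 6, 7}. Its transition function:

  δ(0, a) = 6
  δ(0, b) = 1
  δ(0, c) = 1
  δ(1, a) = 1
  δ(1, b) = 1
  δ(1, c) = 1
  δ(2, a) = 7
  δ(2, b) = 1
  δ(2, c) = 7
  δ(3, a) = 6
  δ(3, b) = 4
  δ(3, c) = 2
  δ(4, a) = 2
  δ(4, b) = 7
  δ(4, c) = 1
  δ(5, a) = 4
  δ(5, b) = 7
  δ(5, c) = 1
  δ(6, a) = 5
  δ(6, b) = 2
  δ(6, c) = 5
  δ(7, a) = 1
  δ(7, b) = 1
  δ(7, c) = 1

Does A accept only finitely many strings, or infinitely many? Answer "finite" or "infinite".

The useful states (reachable from 3 and able to reach an accepting state) are {2, 3, 4, 5, 6, 7}.
Restricted to these states the transition graph has no cycle, so every accepting path has bounded length and L is finite.

finite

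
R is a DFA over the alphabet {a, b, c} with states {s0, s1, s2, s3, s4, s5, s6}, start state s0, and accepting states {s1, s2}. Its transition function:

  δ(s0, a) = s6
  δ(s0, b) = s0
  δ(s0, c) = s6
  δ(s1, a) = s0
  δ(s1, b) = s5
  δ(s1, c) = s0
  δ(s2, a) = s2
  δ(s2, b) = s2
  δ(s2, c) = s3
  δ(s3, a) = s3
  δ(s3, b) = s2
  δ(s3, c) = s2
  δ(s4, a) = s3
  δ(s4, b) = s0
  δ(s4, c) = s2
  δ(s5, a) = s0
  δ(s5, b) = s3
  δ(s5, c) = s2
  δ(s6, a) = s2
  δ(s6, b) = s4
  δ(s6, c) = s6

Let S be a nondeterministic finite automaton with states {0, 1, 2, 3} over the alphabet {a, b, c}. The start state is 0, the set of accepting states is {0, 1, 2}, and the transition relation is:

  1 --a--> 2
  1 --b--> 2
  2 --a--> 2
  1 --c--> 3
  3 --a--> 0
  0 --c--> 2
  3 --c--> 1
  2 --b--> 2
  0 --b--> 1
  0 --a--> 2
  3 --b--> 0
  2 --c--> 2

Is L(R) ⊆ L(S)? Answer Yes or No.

Yes

Exploring the product automaton R × S from the start pair (s0, 0), following both machines on each input symbol, reaches 14 state pairs: (s0, 0), (s6, 2), (s0, 1), (s2, 2), (s4, 2), (s0, 2), (s6, 3), (s3, 2), (s2, 0), (s4, 0), (s6, 1), (s2, 1), (s3, 3), (s3, 0).
R accepts in {s1, s2} and S accepts in {0, 1, 2}. The reachable pairs whose R-component is accepting are (s2, 2), (s2, 0), (s2, 1); in each of them the S-component is accepting too, so the product for L(R) \ L(S) (R-component accepting, S-component rejecting) has no reachable accepting pair and the difference is empty.
Hence every string in L(R) is also in L(S).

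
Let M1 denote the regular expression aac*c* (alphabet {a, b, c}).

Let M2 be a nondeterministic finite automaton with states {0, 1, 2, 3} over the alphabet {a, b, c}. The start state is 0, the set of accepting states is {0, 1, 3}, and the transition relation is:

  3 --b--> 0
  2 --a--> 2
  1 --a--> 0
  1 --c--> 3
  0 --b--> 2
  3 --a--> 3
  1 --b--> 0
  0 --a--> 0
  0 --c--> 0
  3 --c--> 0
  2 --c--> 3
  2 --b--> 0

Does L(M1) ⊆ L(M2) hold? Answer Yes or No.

Yes

Converting the expression M1 to a DFA (subset construction, then merging equivalent states) gives the minimal DFA with states {r0, r1, r2, r3}, start state r0, accepting states {r3} and transitions r0: a→r1, b→r2, c→r2; r1: a→r3, b→r2, c→r2; r2: a→r2, b→r2, c→r2; r3: a→r2, b→r2, c→r3.
Exploring the product automaton M1 × M2 from the start pair (r0, 0), following both machines on each input symbol, reaches 6 state pairs: (r0, 0), (r1, 0), (r2, 2), (r2, 0), (r3, 0), (r2, 3).
M1 accepts in {r3} and M2 accepts in {0, 1, 3}. The reachable pairs whose M1-component is accepting are (r3, 0); in each of them the M2-component is accepting too, so the product for L(M1) \ L(M2) (M1-component accepting, M2-component rejecting) has no reachable accepting pair and the difference is empty.
Hence every string in L(M1) is also in L(M2).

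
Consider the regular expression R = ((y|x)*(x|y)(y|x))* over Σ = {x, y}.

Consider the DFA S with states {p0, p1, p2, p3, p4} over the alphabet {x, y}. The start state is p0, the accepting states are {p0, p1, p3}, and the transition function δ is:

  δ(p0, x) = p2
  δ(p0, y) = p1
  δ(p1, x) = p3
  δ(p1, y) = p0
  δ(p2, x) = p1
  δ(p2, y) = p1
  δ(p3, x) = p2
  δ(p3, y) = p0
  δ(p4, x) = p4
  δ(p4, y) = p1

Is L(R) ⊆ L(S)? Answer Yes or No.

The string yxx is in L(R) but not in L(S).
So L(R) ⊄ L(S).

No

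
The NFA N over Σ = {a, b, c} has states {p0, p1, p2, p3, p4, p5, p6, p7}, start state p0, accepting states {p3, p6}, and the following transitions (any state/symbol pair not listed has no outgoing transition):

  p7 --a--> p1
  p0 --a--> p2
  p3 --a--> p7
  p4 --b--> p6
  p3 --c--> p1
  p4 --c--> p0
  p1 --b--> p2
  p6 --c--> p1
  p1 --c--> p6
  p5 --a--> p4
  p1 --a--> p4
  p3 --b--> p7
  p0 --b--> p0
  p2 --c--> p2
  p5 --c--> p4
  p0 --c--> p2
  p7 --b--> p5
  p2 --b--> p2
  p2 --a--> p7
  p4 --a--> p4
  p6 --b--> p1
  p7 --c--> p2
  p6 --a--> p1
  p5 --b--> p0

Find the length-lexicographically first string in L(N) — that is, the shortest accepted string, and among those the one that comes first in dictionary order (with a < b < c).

aaac

A breadth-first search from p0 reaches an accepting state first via the path p0 → p2 → p7 → p1 → p6 on input aaac.
No string of length < 4 is accepted (BFS exhausts all shorter strings without reaching an accepting state), and aaac is the lexicographically least accepting string of length 4.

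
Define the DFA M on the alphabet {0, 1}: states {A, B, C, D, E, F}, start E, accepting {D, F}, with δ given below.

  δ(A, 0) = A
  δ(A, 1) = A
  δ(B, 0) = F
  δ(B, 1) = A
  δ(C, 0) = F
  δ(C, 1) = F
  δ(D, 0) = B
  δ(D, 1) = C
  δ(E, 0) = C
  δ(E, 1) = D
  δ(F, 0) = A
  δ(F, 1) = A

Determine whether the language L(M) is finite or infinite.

The useful states (reachable from E and able to reach an accepting state) are {B, C, D, E, F}.
Restricted to these states the transition graph has no cycle, so every accepting path has bounded length and L is finite.

finite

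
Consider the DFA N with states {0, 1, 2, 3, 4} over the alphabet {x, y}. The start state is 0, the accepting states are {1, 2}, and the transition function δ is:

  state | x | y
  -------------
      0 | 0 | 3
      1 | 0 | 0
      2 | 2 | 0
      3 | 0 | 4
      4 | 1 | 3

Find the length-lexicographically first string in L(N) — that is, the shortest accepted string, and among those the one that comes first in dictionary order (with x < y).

yyx

A breadth-first search from 0 reaches an accepting state first via the path 0 → 3 → 4 → 1 on input yyx.
No string of length < 3 is accepted (BFS exhausts all shorter strings without reaching an accepting state), and yyx is the lexicographically least accepting string of length 3.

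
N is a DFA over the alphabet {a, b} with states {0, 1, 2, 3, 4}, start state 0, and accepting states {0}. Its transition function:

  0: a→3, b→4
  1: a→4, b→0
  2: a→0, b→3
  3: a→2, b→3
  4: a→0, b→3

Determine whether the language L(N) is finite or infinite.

infinite

State 0 is reachable from the start and can reach an accepting state, and it lies on the cycle 0 → 3 → 2 → 0.
Traversing that cycle any number of times yields accepted strings of unbounded length, so the language is infinite.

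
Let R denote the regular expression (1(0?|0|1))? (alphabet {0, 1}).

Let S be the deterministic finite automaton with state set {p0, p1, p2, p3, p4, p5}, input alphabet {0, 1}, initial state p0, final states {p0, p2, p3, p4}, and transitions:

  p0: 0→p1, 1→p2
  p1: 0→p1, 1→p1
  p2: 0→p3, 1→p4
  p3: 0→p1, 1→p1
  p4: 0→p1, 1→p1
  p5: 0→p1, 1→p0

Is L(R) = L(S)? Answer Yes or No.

Converting the expression R to a DFA (subset construction, then merging equivalent states) gives the minimal DFA with states {r0, r1, r2, r3}, start state r0, accepting states {r0, r2, r3} and transitions r0: 0→r1, 1→r2; r1: 0→r1, 1→r1; r2: 0→r3, 1→r3; r3: 0→r1, 1→r1.
Exploring the product automaton R × S from the start pair (r0, p0), following both machines on each input symbol, reaches 5 state pairs: (r0, p0), (r1, p1), (r2, p2), (r3, p3), (r3, p4).
R accepts in {r0, r2, r3} and S accepts in {p0, p2, p3, p4}. In every reachable pair the two components are either both accepting — (r0, p0), (r2, p2), (r3, p3), (r3, p4) — or both non-accepting, so no string is accepted by exactly one of the machines: L(R) \ L(S) and L(S) \ L(R) are both empty.
Hence every string is accepted by R iff it is accepted by S, and the two languages coincide.

Yes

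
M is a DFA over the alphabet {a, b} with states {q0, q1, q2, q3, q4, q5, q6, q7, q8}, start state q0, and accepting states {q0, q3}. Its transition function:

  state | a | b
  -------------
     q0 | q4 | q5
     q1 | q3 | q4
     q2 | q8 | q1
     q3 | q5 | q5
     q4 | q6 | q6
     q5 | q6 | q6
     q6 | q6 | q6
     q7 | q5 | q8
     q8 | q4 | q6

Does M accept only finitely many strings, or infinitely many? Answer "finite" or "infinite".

finite

The useful states (reachable from q0 and able to reach an accepting state) are {q0}.
Restricted to these states the transition graph has no cycle, so every accepting path has bounded length and L is finite.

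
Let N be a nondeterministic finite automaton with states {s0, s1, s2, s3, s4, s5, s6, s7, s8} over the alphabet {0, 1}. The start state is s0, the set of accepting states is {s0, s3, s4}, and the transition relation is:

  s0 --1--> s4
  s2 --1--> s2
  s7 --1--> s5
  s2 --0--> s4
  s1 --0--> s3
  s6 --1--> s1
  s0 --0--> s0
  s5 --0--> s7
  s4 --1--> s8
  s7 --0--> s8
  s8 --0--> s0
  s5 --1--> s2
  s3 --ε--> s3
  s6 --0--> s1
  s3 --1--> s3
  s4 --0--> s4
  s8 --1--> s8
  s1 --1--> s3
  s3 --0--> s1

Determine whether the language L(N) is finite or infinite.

infinite

State s0 is reachable from the start and can reach an accepting state, and it lies on the cycle s0 → s0.
Traversing that cycle any number of times yields accepted strings of unbounded length, so the language is infinite.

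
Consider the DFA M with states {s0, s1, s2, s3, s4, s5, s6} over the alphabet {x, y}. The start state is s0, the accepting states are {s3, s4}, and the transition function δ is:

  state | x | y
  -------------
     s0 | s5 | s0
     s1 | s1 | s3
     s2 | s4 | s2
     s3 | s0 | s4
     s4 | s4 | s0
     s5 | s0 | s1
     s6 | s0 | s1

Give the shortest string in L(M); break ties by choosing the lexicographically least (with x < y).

A breadth-first search from s0 reaches an accepting state first via the path s0 → s5 → s1 → s3 on input xyy.
No string of length < 3 is accepted (BFS exhausts all shorter strings without reaching an accepting state), and xyy is the lexicographically least accepting string of length 3.

xyy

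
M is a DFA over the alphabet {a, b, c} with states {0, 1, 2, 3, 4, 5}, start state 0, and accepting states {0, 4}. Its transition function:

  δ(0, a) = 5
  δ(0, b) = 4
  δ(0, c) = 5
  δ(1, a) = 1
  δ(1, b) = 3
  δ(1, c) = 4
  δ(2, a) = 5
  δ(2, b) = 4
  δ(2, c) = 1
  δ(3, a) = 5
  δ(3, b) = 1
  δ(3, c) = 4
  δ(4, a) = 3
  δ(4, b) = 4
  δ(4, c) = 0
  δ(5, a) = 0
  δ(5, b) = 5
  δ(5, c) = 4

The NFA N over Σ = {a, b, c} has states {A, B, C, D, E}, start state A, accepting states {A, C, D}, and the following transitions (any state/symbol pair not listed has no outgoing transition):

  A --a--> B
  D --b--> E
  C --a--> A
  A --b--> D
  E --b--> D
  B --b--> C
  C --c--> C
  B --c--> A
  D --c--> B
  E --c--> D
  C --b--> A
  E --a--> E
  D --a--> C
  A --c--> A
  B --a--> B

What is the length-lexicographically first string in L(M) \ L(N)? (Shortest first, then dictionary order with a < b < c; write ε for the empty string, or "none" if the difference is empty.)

aa

The string aa is accepted by M but not by N.
No shorter string lies in the difference, and aa is the lexicographically first length-2 string in L(M) \ L(N).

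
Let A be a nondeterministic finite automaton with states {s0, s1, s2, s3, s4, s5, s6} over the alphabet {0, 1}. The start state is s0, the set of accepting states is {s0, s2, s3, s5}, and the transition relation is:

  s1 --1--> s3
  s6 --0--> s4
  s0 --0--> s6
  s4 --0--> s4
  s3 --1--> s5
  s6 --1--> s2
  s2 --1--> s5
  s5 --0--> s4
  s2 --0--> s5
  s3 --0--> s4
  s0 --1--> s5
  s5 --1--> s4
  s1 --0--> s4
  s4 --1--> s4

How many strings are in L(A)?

5

The useful subgraph on states {s0, s2, s5, s6} is acyclic, so L(A) is finite; the longest accepting path visits 4 useful states, giving maximum string length 3.
Counting accepting paths from s0 by length: 1 of length 0, 1 of length 1, 1 of length 2, 2 of length 3. Total 5.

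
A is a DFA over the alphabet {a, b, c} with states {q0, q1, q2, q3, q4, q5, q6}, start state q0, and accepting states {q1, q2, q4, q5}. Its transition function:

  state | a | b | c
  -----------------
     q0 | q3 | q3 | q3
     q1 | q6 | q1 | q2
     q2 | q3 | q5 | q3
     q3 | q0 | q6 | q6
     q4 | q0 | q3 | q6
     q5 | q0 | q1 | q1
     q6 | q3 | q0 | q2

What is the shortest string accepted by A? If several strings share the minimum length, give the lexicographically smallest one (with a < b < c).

abc

A breadth-first search from q0 reaches an accepting state first via the path q0 → q3 → q6 → q2 on input abc.
No string of length < 3 is accepted (BFS exhausts all shorter strings without reaching an accepting state), and abc is the lexicographically least accepting string of length 3.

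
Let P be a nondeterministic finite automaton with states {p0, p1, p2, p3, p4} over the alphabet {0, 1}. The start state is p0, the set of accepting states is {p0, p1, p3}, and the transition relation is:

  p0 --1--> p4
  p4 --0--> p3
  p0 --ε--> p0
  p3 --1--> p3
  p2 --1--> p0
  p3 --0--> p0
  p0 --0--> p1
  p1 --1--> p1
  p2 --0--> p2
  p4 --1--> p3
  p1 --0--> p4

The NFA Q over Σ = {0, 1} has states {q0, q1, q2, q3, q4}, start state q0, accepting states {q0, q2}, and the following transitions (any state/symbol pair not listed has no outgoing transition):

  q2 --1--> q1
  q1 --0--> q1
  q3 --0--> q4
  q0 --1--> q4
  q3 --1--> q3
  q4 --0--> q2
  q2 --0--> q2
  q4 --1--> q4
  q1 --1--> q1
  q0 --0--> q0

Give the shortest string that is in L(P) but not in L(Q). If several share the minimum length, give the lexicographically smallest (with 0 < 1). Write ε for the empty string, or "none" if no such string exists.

01

The string 01 is accepted by P but not by Q.
No shorter string lies in the difference, and 01 is the lexicographically first length-2 string in L(P) \ L(Q).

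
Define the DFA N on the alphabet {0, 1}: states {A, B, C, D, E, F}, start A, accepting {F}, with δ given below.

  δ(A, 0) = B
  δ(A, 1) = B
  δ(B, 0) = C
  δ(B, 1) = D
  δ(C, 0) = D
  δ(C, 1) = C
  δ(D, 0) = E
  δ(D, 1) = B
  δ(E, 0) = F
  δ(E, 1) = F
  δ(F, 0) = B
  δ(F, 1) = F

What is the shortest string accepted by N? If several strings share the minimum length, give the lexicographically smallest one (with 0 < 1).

0100

A breadth-first search from A reaches an accepting state first via the path A → B → D → E → F on input 0100.
No string of length < 4 is accepted (BFS exhausts all shorter strings without reaching an accepting state), and 0100 is the lexicographically least accepting string of length 4.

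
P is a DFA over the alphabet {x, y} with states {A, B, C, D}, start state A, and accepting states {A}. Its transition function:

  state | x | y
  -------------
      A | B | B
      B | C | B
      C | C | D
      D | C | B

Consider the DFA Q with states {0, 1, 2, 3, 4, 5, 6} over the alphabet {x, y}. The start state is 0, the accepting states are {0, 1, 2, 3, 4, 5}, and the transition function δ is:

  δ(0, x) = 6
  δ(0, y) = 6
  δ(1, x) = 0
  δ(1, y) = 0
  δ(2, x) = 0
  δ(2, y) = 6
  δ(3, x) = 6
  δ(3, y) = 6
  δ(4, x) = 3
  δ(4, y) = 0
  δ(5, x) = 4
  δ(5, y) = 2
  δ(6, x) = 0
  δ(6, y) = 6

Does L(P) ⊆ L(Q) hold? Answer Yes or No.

Yes

Exploring the product automaton P × Q from the start pair (A, 0), following both machines on each input symbol, reaches 5 state pairs: (A, 0), (B, 6), (C, 0), (C, 6), (D, 6).
P accepts in {A} and Q accepts in {0, 1, 2, 3, 4, 5}. The reachable pairs whose P-component is accepting are (A, 0); in each of them the Q-component is accepting too, so the product for L(P) \ L(Q) (P-component accepting, Q-component rejecting) has no reachable accepting pair and the difference is empty.
Hence every string in L(P) is also in L(Q).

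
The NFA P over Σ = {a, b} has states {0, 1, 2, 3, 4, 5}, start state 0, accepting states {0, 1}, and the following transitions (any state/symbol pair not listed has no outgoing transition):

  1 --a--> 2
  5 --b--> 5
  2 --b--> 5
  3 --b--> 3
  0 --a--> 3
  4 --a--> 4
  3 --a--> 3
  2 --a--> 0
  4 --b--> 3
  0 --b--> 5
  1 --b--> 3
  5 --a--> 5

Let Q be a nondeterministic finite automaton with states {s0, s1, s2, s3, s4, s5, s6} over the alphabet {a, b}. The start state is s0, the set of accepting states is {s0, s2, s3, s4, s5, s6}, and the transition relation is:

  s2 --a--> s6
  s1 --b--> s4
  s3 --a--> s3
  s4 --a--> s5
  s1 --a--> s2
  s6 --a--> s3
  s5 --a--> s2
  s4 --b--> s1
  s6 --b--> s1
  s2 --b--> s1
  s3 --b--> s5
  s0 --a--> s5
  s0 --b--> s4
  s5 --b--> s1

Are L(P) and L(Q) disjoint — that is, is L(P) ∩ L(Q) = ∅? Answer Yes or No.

The empty string ε is accepted by both P and Q.
Hence L(P) ∩ L(Q) ≠ ∅.

No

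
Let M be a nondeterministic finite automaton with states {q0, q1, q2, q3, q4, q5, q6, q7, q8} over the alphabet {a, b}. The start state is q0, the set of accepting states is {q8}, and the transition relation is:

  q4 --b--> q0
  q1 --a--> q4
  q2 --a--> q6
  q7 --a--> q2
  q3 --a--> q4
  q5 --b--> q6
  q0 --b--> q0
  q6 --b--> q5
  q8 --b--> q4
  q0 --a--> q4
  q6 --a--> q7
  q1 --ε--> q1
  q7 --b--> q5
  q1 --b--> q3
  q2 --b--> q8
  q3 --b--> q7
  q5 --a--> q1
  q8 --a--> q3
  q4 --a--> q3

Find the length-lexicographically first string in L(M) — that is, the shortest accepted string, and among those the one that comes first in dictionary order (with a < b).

aabab

A breadth-first search from q0 reaches an accepting state first via the path q0 → q4 → q3 → q7 → q2 → q8 on input aabab.
No string of length < 5 is accepted (BFS exhausts all shorter strings without reaching an accepting state), and aabab is the lexicographically least accepting string of length 5.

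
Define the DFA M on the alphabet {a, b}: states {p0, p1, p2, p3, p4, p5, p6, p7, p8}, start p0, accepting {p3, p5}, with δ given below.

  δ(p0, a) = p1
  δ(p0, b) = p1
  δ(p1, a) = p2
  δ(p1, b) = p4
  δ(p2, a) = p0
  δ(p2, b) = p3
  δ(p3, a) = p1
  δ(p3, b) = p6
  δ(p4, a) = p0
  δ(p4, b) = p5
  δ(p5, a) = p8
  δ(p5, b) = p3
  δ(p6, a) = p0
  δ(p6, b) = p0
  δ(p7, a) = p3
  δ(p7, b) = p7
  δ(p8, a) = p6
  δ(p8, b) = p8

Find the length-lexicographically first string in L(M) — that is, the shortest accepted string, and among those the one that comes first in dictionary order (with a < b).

aab

A breadth-first search from p0 reaches an accepting state first via the path p0 → p1 → p2 → p3 on input aab.
No string of length < 3 is accepted (BFS exhausts all shorter strings without reaching an accepting state), and aab is the lexicographically least accepting string of length 3.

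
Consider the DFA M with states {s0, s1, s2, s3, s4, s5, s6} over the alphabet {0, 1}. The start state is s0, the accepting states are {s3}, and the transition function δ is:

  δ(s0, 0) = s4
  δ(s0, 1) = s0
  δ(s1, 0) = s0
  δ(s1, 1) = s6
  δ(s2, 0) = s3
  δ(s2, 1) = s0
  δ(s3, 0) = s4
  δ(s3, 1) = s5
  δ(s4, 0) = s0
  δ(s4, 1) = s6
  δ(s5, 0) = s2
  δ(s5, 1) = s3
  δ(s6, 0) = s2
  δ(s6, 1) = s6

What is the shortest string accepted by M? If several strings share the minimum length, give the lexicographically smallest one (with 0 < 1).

0100

A breadth-first search from s0 reaches an accepting state first via the path s0 → s4 → s6 → s2 → s3 on input 0100.
No string of length < 4 is accepted (BFS exhausts all shorter strings without reaching an accepting state), and 0100 is the lexicographically least accepting string of length 4.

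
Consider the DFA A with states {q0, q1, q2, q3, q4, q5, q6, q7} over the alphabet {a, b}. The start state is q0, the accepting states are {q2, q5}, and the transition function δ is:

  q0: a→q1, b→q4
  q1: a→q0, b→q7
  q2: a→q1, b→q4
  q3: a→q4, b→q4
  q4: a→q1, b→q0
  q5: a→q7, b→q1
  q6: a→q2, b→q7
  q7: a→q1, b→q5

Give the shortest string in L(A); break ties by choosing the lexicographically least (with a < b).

A breadth-first search from q0 reaches an accepting state first via the path q0 → q1 → q7 → q5 on input abb.
No string of length < 3 is accepted (BFS exhausts all shorter strings without reaching an accepting state), and abb is the lexicographically least accepting string of length 3.

abb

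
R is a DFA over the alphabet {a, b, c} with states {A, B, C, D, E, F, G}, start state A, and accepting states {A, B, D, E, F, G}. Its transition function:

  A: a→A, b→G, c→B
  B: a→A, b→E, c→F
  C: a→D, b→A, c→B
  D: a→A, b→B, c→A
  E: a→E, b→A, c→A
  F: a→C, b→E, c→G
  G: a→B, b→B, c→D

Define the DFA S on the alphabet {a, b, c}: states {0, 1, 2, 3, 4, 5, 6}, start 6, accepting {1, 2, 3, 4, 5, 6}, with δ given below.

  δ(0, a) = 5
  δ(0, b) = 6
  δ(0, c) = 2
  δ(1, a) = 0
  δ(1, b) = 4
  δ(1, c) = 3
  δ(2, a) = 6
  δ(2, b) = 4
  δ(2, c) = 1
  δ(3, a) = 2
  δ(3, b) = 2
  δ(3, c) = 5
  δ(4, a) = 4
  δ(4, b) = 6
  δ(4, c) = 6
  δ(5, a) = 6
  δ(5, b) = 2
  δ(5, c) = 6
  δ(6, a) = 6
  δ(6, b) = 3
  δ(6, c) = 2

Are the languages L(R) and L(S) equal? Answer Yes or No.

Yes

Exploring the product automaton R × S from the start pair (A, 6), following both machines on each input symbol, reaches 7 state pairs: (A, 6), (G, 3), (B, 2), (D, 5), (E, 4), (F, 1), (C, 0).
R accepts in {A, B, D, E, F, G} and S accepts in {1, 2, 3, 4, 5, 6}. In every reachable pair the two components are either both accepting — (A, 6), (G, 3), (B, 2), (D, 5), (E, 4), (F, 1) — or both non-accepting, so no string is accepted by exactly one of the machines: L(R) \ L(S) and L(S) \ L(R) are both empty.
Hence every string is accepted by R iff it is accepted by S, and the two languages coincide.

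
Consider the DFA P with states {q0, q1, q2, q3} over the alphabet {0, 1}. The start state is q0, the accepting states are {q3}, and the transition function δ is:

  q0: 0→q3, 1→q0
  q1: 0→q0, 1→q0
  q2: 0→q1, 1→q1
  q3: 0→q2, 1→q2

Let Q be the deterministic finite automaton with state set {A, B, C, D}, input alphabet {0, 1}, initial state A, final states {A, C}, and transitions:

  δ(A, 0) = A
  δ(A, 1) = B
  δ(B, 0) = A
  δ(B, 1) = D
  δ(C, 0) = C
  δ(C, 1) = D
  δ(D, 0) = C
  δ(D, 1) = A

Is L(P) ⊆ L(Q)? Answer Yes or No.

Exploring the product automaton P × Q from the start pair (q0, A), following both machines on each input symbol, reaches 14 state pairs: (q0, A), (q3, A), (q0, B), (q2, A), (q2, B), (q0, D), (q1, A), (q1, B), (q1, D), (q3, C), (q0, C), (q2, C), (q2, D), (q1, C).
P accepts in {q3} and Q accepts in {A, C}. The reachable pairs whose P-component is accepting are (q3, A), (q3, C); in each of them the Q-component is accepting too, so the product for L(P) \ L(Q) (P-component accepting, Q-component rejecting) has no reachable accepting pair and the difference is empty.
Hence every string in L(P) is also in L(Q).

Yes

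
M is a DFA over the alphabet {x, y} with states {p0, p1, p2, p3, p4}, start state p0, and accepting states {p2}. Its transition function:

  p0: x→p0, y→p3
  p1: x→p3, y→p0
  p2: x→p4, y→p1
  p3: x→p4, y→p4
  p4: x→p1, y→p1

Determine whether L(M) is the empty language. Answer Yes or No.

Yes

The states reachable from the start state are {p0, p1, p3, p4}.
None of the accepting states {p2} is reachable, so no string is accepted and L(M) = ∅.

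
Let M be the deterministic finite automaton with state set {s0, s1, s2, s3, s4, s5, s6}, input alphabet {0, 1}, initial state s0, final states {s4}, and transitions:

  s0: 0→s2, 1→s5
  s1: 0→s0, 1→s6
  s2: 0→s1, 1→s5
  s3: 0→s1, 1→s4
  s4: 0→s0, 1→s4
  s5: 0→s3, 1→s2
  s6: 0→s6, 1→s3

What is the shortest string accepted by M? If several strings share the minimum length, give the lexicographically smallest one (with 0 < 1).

101

A breadth-first search from s0 reaches an accepting state first via the path s0 → s5 → s3 → s4 on input 101.
No string of length < 3 is accepted (BFS exhausts all shorter strings without reaching an accepting state), and 101 is the lexicographically least accepting string of length 3.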